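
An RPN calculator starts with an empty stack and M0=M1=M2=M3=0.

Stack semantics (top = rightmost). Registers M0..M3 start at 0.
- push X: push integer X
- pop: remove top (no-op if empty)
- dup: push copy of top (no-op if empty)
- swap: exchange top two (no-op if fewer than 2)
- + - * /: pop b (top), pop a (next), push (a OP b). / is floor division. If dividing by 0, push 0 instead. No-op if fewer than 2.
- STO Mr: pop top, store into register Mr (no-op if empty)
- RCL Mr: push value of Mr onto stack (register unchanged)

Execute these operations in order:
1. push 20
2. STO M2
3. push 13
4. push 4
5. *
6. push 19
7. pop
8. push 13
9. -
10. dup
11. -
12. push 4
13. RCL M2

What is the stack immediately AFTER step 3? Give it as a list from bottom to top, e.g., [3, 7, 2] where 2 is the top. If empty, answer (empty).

After op 1 (push 20): stack=[20] mem=[0,0,0,0]
After op 2 (STO M2): stack=[empty] mem=[0,0,20,0]
After op 3 (push 13): stack=[13] mem=[0,0,20,0]

[13]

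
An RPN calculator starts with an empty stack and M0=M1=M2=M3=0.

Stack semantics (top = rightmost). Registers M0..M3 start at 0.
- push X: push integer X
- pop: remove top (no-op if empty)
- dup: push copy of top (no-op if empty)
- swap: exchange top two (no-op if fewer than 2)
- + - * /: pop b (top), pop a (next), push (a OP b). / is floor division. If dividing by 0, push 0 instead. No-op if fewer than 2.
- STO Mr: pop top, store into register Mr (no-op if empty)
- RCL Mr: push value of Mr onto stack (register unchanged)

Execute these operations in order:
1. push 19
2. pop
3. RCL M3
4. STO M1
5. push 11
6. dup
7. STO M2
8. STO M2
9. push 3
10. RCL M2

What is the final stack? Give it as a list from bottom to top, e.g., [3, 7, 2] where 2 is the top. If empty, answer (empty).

Answer: [3, 11]

Derivation:
After op 1 (push 19): stack=[19] mem=[0,0,0,0]
After op 2 (pop): stack=[empty] mem=[0,0,0,0]
After op 3 (RCL M3): stack=[0] mem=[0,0,0,0]
After op 4 (STO M1): stack=[empty] mem=[0,0,0,0]
After op 5 (push 11): stack=[11] mem=[0,0,0,0]
After op 6 (dup): stack=[11,11] mem=[0,0,0,0]
After op 7 (STO M2): stack=[11] mem=[0,0,11,0]
After op 8 (STO M2): stack=[empty] mem=[0,0,11,0]
After op 9 (push 3): stack=[3] mem=[0,0,11,0]
After op 10 (RCL M2): stack=[3,11] mem=[0,0,11,0]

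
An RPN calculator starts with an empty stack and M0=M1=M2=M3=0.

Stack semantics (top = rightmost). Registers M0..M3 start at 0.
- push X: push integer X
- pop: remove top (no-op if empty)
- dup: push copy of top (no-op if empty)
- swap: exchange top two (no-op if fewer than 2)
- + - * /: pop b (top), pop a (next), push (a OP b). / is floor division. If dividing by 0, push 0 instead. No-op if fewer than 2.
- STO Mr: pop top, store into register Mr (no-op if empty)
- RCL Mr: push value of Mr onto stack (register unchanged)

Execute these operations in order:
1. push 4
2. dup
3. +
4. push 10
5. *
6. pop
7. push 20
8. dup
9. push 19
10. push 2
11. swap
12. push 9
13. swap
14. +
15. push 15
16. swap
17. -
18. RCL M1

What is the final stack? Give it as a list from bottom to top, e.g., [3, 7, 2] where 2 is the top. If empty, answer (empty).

Answer: [20, 20, 2, -13, 0]

Derivation:
After op 1 (push 4): stack=[4] mem=[0,0,0,0]
After op 2 (dup): stack=[4,4] mem=[0,0,0,0]
After op 3 (+): stack=[8] mem=[0,0,0,0]
After op 4 (push 10): stack=[8,10] mem=[0,0,0,0]
After op 5 (*): stack=[80] mem=[0,0,0,0]
After op 6 (pop): stack=[empty] mem=[0,0,0,0]
After op 7 (push 20): stack=[20] mem=[0,0,0,0]
After op 8 (dup): stack=[20,20] mem=[0,0,0,0]
After op 9 (push 19): stack=[20,20,19] mem=[0,0,0,0]
After op 10 (push 2): stack=[20,20,19,2] mem=[0,0,0,0]
After op 11 (swap): stack=[20,20,2,19] mem=[0,0,0,0]
After op 12 (push 9): stack=[20,20,2,19,9] mem=[0,0,0,0]
After op 13 (swap): stack=[20,20,2,9,19] mem=[0,0,0,0]
After op 14 (+): stack=[20,20,2,28] mem=[0,0,0,0]
After op 15 (push 15): stack=[20,20,2,28,15] mem=[0,0,0,0]
After op 16 (swap): stack=[20,20,2,15,28] mem=[0,0,0,0]
After op 17 (-): stack=[20,20,2,-13] mem=[0,0,0,0]
After op 18 (RCL M1): stack=[20,20,2,-13,0] mem=[0,0,0,0]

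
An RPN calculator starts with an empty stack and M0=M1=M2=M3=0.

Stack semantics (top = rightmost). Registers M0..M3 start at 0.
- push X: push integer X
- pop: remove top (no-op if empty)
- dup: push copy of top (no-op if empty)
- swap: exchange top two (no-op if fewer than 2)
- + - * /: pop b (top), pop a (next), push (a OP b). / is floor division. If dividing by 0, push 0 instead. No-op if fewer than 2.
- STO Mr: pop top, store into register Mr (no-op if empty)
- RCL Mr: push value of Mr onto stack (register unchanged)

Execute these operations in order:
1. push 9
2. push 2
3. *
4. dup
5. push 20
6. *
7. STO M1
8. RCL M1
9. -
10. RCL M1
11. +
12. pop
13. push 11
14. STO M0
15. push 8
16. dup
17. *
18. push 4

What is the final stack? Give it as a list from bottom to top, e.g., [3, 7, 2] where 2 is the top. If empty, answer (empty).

After op 1 (push 9): stack=[9] mem=[0,0,0,0]
After op 2 (push 2): stack=[9,2] mem=[0,0,0,0]
After op 3 (*): stack=[18] mem=[0,0,0,0]
After op 4 (dup): stack=[18,18] mem=[0,0,0,0]
After op 5 (push 20): stack=[18,18,20] mem=[0,0,0,0]
After op 6 (*): stack=[18,360] mem=[0,0,0,0]
After op 7 (STO M1): stack=[18] mem=[0,360,0,0]
After op 8 (RCL M1): stack=[18,360] mem=[0,360,0,0]
After op 9 (-): stack=[-342] mem=[0,360,0,0]
After op 10 (RCL M1): stack=[-342,360] mem=[0,360,0,0]
After op 11 (+): stack=[18] mem=[0,360,0,0]
After op 12 (pop): stack=[empty] mem=[0,360,0,0]
After op 13 (push 11): stack=[11] mem=[0,360,0,0]
After op 14 (STO M0): stack=[empty] mem=[11,360,0,0]
After op 15 (push 8): stack=[8] mem=[11,360,0,0]
After op 16 (dup): stack=[8,8] mem=[11,360,0,0]
After op 17 (*): stack=[64] mem=[11,360,0,0]
After op 18 (push 4): stack=[64,4] mem=[11,360,0,0]

Answer: [64, 4]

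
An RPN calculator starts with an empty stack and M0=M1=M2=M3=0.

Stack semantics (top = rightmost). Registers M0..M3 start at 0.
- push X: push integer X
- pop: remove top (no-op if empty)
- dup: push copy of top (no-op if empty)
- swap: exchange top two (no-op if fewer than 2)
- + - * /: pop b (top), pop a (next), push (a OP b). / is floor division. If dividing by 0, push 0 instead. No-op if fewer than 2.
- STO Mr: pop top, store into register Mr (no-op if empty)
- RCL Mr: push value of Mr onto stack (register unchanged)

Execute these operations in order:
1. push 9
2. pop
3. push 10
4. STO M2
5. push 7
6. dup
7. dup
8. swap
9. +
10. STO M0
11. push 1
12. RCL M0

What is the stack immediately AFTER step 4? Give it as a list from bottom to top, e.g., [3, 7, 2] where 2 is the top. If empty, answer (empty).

After op 1 (push 9): stack=[9] mem=[0,0,0,0]
After op 2 (pop): stack=[empty] mem=[0,0,0,0]
After op 3 (push 10): stack=[10] mem=[0,0,0,0]
After op 4 (STO M2): stack=[empty] mem=[0,0,10,0]

(empty)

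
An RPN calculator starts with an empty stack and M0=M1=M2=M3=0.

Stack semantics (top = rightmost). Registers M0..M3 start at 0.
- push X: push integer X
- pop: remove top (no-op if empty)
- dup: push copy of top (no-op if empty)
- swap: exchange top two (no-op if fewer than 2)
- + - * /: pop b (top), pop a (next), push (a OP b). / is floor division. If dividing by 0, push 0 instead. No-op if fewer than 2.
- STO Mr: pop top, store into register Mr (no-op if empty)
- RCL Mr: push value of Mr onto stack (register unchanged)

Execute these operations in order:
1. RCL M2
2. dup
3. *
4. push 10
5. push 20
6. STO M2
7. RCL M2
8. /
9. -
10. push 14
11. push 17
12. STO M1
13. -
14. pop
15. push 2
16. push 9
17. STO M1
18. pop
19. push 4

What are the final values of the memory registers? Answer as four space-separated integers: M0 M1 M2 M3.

Answer: 0 9 20 0

Derivation:
After op 1 (RCL M2): stack=[0] mem=[0,0,0,0]
After op 2 (dup): stack=[0,0] mem=[0,0,0,0]
After op 3 (*): stack=[0] mem=[0,0,0,0]
After op 4 (push 10): stack=[0,10] mem=[0,0,0,0]
After op 5 (push 20): stack=[0,10,20] mem=[0,0,0,0]
After op 6 (STO M2): stack=[0,10] mem=[0,0,20,0]
After op 7 (RCL M2): stack=[0,10,20] mem=[0,0,20,0]
After op 8 (/): stack=[0,0] mem=[0,0,20,0]
After op 9 (-): stack=[0] mem=[0,0,20,0]
After op 10 (push 14): stack=[0,14] mem=[0,0,20,0]
After op 11 (push 17): stack=[0,14,17] mem=[0,0,20,0]
After op 12 (STO M1): stack=[0,14] mem=[0,17,20,0]
After op 13 (-): stack=[-14] mem=[0,17,20,0]
After op 14 (pop): stack=[empty] mem=[0,17,20,0]
After op 15 (push 2): stack=[2] mem=[0,17,20,0]
After op 16 (push 9): stack=[2,9] mem=[0,17,20,0]
After op 17 (STO M1): stack=[2] mem=[0,9,20,0]
After op 18 (pop): stack=[empty] mem=[0,9,20,0]
After op 19 (push 4): stack=[4] mem=[0,9,20,0]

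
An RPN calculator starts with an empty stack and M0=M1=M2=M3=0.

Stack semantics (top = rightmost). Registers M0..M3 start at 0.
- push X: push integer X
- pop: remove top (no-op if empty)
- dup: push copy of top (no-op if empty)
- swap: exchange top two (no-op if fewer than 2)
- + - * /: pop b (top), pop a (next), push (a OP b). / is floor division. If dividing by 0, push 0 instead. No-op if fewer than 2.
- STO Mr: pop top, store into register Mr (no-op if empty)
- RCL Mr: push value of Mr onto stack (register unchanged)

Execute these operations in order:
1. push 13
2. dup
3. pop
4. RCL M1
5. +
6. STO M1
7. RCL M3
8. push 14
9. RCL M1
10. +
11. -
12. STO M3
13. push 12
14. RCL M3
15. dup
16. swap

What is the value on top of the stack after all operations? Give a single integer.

After op 1 (push 13): stack=[13] mem=[0,0,0,0]
After op 2 (dup): stack=[13,13] mem=[0,0,0,0]
After op 3 (pop): stack=[13] mem=[0,0,0,0]
After op 4 (RCL M1): stack=[13,0] mem=[0,0,0,0]
After op 5 (+): stack=[13] mem=[0,0,0,0]
After op 6 (STO M1): stack=[empty] mem=[0,13,0,0]
After op 7 (RCL M3): stack=[0] mem=[0,13,0,0]
After op 8 (push 14): stack=[0,14] mem=[0,13,0,0]
After op 9 (RCL M1): stack=[0,14,13] mem=[0,13,0,0]
After op 10 (+): stack=[0,27] mem=[0,13,0,0]
After op 11 (-): stack=[-27] mem=[0,13,0,0]
After op 12 (STO M3): stack=[empty] mem=[0,13,0,-27]
After op 13 (push 12): stack=[12] mem=[0,13,0,-27]
After op 14 (RCL M3): stack=[12,-27] mem=[0,13,0,-27]
After op 15 (dup): stack=[12,-27,-27] mem=[0,13,0,-27]
After op 16 (swap): stack=[12,-27,-27] mem=[0,13,0,-27]

Answer: -27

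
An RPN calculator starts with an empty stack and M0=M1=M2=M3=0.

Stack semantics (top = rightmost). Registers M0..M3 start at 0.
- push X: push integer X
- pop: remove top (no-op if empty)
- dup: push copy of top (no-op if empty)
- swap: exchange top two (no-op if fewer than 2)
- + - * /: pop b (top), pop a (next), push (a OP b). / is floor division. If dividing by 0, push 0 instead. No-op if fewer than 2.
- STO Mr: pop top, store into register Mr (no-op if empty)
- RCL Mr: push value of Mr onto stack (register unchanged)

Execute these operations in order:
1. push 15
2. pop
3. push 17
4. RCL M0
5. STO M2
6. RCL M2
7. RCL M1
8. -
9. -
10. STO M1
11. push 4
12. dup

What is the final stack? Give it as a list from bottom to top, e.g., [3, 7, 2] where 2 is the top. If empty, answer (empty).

Answer: [4, 4]

Derivation:
After op 1 (push 15): stack=[15] mem=[0,0,0,0]
After op 2 (pop): stack=[empty] mem=[0,0,0,0]
After op 3 (push 17): stack=[17] mem=[0,0,0,0]
After op 4 (RCL M0): stack=[17,0] mem=[0,0,0,0]
After op 5 (STO M2): stack=[17] mem=[0,0,0,0]
After op 6 (RCL M2): stack=[17,0] mem=[0,0,0,0]
After op 7 (RCL M1): stack=[17,0,0] mem=[0,0,0,0]
After op 8 (-): stack=[17,0] mem=[0,0,0,0]
After op 9 (-): stack=[17] mem=[0,0,0,0]
After op 10 (STO M1): stack=[empty] mem=[0,17,0,0]
After op 11 (push 4): stack=[4] mem=[0,17,0,0]
After op 12 (dup): stack=[4,4] mem=[0,17,0,0]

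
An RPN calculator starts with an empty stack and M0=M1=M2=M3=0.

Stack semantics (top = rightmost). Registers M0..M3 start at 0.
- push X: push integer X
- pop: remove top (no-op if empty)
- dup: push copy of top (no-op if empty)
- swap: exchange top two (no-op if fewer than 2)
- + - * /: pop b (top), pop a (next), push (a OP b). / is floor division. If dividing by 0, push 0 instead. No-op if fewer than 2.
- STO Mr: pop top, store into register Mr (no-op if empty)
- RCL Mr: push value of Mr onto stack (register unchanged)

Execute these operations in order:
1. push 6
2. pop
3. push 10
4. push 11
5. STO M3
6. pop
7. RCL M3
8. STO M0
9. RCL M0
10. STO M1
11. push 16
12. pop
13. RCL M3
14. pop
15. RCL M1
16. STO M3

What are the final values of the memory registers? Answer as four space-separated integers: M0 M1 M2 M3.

Answer: 11 11 0 11

Derivation:
After op 1 (push 6): stack=[6] mem=[0,0,0,0]
After op 2 (pop): stack=[empty] mem=[0,0,0,0]
After op 3 (push 10): stack=[10] mem=[0,0,0,0]
After op 4 (push 11): stack=[10,11] mem=[0,0,0,0]
After op 5 (STO M3): stack=[10] mem=[0,0,0,11]
After op 6 (pop): stack=[empty] mem=[0,0,0,11]
After op 7 (RCL M3): stack=[11] mem=[0,0,0,11]
After op 8 (STO M0): stack=[empty] mem=[11,0,0,11]
After op 9 (RCL M0): stack=[11] mem=[11,0,0,11]
After op 10 (STO M1): stack=[empty] mem=[11,11,0,11]
After op 11 (push 16): stack=[16] mem=[11,11,0,11]
After op 12 (pop): stack=[empty] mem=[11,11,0,11]
After op 13 (RCL M3): stack=[11] mem=[11,11,0,11]
After op 14 (pop): stack=[empty] mem=[11,11,0,11]
After op 15 (RCL M1): stack=[11] mem=[11,11,0,11]
After op 16 (STO M3): stack=[empty] mem=[11,11,0,11]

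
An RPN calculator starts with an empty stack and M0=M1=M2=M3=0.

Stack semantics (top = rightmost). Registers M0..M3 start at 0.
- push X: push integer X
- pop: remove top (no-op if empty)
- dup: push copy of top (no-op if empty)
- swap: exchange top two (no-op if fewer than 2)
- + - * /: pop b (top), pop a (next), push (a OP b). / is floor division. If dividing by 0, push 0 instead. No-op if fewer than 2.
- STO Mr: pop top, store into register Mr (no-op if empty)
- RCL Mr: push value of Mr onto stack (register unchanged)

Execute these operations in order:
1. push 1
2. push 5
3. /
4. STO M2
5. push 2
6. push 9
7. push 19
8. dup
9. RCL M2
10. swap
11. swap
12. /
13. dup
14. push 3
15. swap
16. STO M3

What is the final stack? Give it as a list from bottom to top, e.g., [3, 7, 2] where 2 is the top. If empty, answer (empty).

After op 1 (push 1): stack=[1] mem=[0,0,0,0]
After op 2 (push 5): stack=[1,5] mem=[0,0,0,0]
After op 3 (/): stack=[0] mem=[0,0,0,0]
After op 4 (STO M2): stack=[empty] mem=[0,0,0,0]
After op 5 (push 2): stack=[2] mem=[0,0,0,0]
After op 6 (push 9): stack=[2,9] mem=[0,0,0,0]
After op 7 (push 19): stack=[2,9,19] mem=[0,0,0,0]
After op 8 (dup): stack=[2,9,19,19] mem=[0,0,0,0]
After op 9 (RCL M2): stack=[2,9,19,19,0] mem=[0,0,0,0]
After op 10 (swap): stack=[2,9,19,0,19] mem=[0,0,0,0]
After op 11 (swap): stack=[2,9,19,19,0] mem=[0,0,0,0]
After op 12 (/): stack=[2,9,19,0] mem=[0,0,0,0]
After op 13 (dup): stack=[2,9,19,0,0] mem=[0,0,0,0]
After op 14 (push 3): stack=[2,9,19,0,0,3] mem=[0,0,0,0]
After op 15 (swap): stack=[2,9,19,0,3,0] mem=[0,0,0,0]
After op 16 (STO M3): stack=[2,9,19,0,3] mem=[0,0,0,0]

Answer: [2, 9, 19, 0, 3]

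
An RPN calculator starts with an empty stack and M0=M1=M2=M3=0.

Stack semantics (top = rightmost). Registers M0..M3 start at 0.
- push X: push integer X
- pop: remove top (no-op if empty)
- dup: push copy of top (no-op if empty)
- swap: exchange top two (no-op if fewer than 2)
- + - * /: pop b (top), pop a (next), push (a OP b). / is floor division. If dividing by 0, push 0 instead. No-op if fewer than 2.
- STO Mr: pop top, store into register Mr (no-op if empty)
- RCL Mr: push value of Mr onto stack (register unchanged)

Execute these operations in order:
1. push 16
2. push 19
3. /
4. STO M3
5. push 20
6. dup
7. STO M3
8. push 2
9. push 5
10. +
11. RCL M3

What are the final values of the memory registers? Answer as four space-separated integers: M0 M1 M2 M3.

After op 1 (push 16): stack=[16] mem=[0,0,0,0]
After op 2 (push 19): stack=[16,19] mem=[0,0,0,0]
After op 3 (/): stack=[0] mem=[0,0,0,0]
After op 4 (STO M3): stack=[empty] mem=[0,0,0,0]
After op 5 (push 20): stack=[20] mem=[0,0,0,0]
After op 6 (dup): stack=[20,20] mem=[0,0,0,0]
After op 7 (STO M3): stack=[20] mem=[0,0,0,20]
After op 8 (push 2): stack=[20,2] mem=[0,0,0,20]
After op 9 (push 5): stack=[20,2,5] mem=[0,0,0,20]
After op 10 (+): stack=[20,7] mem=[0,0,0,20]
After op 11 (RCL M3): stack=[20,7,20] mem=[0,0,0,20]

Answer: 0 0 0 20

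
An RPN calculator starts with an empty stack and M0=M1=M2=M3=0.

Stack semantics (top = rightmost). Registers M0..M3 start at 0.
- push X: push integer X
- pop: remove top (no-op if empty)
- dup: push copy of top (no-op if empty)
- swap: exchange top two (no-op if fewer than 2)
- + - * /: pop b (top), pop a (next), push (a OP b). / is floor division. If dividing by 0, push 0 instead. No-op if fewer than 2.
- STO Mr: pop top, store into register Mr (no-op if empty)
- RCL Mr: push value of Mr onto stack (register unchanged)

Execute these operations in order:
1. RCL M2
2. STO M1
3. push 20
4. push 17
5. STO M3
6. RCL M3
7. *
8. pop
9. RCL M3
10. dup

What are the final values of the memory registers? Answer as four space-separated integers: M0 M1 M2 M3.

After op 1 (RCL M2): stack=[0] mem=[0,0,0,0]
After op 2 (STO M1): stack=[empty] mem=[0,0,0,0]
After op 3 (push 20): stack=[20] mem=[0,0,0,0]
After op 4 (push 17): stack=[20,17] mem=[0,0,0,0]
After op 5 (STO M3): stack=[20] mem=[0,0,0,17]
After op 6 (RCL M3): stack=[20,17] mem=[0,0,0,17]
After op 7 (*): stack=[340] mem=[0,0,0,17]
After op 8 (pop): stack=[empty] mem=[0,0,0,17]
After op 9 (RCL M3): stack=[17] mem=[0,0,0,17]
After op 10 (dup): stack=[17,17] mem=[0,0,0,17]

Answer: 0 0 0 17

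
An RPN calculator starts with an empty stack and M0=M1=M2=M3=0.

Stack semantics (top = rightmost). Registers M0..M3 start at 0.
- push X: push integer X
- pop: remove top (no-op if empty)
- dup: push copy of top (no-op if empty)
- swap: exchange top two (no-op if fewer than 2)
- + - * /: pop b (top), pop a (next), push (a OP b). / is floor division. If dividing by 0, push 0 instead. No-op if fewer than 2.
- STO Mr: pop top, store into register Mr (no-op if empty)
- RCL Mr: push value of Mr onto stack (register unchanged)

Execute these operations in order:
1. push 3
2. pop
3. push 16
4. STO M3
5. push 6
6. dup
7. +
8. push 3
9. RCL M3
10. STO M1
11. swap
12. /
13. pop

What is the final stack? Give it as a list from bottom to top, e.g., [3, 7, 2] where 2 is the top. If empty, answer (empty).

After op 1 (push 3): stack=[3] mem=[0,0,0,0]
After op 2 (pop): stack=[empty] mem=[0,0,0,0]
After op 3 (push 16): stack=[16] mem=[0,0,0,0]
After op 4 (STO M3): stack=[empty] mem=[0,0,0,16]
After op 5 (push 6): stack=[6] mem=[0,0,0,16]
After op 6 (dup): stack=[6,6] mem=[0,0,0,16]
After op 7 (+): stack=[12] mem=[0,0,0,16]
After op 8 (push 3): stack=[12,3] mem=[0,0,0,16]
After op 9 (RCL M3): stack=[12,3,16] mem=[0,0,0,16]
After op 10 (STO M1): stack=[12,3] mem=[0,16,0,16]
After op 11 (swap): stack=[3,12] mem=[0,16,0,16]
After op 12 (/): stack=[0] mem=[0,16,0,16]
After op 13 (pop): stack=[empty] mem=[0,16,0,16]

Answer: (empty)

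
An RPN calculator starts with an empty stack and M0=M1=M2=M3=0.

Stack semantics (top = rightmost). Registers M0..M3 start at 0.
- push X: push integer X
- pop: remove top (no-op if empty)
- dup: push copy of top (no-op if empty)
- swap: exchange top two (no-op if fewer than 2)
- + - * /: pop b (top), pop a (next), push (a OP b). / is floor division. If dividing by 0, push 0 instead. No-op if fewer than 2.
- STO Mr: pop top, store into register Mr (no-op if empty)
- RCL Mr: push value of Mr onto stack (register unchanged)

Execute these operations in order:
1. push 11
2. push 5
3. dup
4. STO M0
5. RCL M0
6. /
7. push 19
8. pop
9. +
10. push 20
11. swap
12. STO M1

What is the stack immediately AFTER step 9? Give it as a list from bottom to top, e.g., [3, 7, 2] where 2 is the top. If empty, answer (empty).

After op 1 (push 11): stack=[11] mem=[0,0,0,0]
After op 2 (push 5): stack=[11,5] mem=[0,0,0,0]
After op 3 (dup): stack=[11,5,5] mem=[0,0,0,0]
After op 4 (STO M0): stack=[11,5] mem=[5,0,0,0]
After op 5 (RCL M0): stack=[11,5,5] mem=[5,0,0,0]
After op 6 (/): stack=[11,1] mem=[5,0,0,0]
After op 7 (push 19): stack=[11,1,19] mem=[5,0,0,0]
After op 8 (pop): stack=[11,1] mem=[5,0,0,0]
After op 9 (+): stack=[12] mem=[5,0,0,0]

[12]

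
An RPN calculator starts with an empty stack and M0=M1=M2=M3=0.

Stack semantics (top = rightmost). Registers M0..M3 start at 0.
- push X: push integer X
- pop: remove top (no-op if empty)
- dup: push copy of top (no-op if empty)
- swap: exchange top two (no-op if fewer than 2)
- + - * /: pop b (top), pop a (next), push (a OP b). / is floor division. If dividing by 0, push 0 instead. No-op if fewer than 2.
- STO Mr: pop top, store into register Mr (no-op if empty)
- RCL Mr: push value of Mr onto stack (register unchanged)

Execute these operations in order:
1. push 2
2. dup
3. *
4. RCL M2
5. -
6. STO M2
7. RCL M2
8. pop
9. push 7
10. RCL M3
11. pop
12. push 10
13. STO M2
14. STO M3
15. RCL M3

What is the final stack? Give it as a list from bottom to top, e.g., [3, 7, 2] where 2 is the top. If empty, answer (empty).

Answer: [7]

Derivation:
After op 1 (push 2): stack=[2] mem=[0,0,0,0]
After op 2 (dup): stack=[2,2] mem=[0,0,0,0]
After op 3 (*): stack=[4] mem=[0,0,0,0]
After op 4 (RCL M2): stack=[4,0] mem=[0,0,0,0]
After op 5 (-): stack=[4] mem=[0,0,0,0]
After op 6 (STO M2): stack=[empty] mem=[0,0,4,0]
After op 7 (RCL M2): stack=[4] mem=[0,0,4,0]
After op 8 (pop): stack=[empty] mem=[0,0,4,0]
After op 9 (push 7): stack=[7] mem=[0,0,4,0]
After op 10 (RCL M3): stack=[7,0] mem=[0,0,4,0]
After op 11 (pop): stack=[7] mem=[0,0,4,0]
After op 12 (push 10): stack=[7,10] mem=[0,0,4,0]
After op 13 (STO M2): stack=[7] mem=[0,0,10,0]
After op 14 (STO M3): stack=[empty] mem=[0,0,10,7]
After op 15 (RCL M3): stack=[7] mem=[0,0,10,7]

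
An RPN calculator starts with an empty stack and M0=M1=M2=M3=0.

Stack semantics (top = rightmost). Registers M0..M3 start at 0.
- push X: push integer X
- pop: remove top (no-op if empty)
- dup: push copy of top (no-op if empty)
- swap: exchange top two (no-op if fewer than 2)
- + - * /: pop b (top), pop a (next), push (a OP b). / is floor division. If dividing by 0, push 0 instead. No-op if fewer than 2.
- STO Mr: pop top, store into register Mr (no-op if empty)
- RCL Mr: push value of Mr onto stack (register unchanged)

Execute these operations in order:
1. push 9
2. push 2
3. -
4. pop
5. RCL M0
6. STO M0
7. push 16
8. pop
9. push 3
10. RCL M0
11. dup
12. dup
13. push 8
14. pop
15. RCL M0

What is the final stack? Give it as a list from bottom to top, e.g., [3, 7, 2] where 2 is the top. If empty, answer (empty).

After op 1 (push 9): stack=[9] mem=[0,0,0,0]
After op 2 (push 2): stack=[9,2] mem=[0,0,0,0]
After op 3 (-): stack=[7] mem=[0,0,0,0]
After op 4 (pop): stack=[empty] mem=[0,0,0,0]
After op 5 (RCL M0): stack=[0] mem=[0,0,0,0]
After op 6 (STO M0): stack=[empty] mem=[0,0,0,0]
After op 7 (push 16): stack=[16] mem=[0,0,0,0]
After op 8 (pop): stack=[empty] mem=[0,0,0,0]
After op 9 (push 3): stack=[3] mem=[0,0,0,0]
After op 10 (RCL M0): stack=[3,0] mem=[0,0,0,0]
After op 11 (dup): stack=[3,0,0] mem=[0,0,0,0]
After op 12 (dup): stack=[3,0,0,0] mem=[0,0,0,0]
After op 13 (push 8): stack=[3,0,0,0,8] mem=[0,0,0,0]
After op 14 (pop): stack=[3,0,0,0] mem=[0,0,0,0]
After op 15 (RCL M0): stack=[3,0,0,0,0] mem=[0,0,0,0]

Answer: [3, 0, 0, 0, 0]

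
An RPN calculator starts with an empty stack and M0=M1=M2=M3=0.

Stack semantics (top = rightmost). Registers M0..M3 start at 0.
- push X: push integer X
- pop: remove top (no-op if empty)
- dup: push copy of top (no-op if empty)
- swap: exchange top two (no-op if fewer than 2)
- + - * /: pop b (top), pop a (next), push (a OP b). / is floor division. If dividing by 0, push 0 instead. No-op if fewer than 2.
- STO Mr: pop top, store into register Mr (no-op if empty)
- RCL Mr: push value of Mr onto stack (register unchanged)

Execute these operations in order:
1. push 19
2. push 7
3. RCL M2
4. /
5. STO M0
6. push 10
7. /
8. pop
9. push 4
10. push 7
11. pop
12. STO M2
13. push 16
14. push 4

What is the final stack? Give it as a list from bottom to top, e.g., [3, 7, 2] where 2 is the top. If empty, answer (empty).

After op 1 (push 19): stack=[19] mem=[0,0,0,0]
After op 2 (push 7): stack=[19,7] mem=[0,0,0,0]
After op 3 (RCL M2): stack=[19,7,0] mem=[0,0,0,0]
After op 4 (/): stack=[19,0] mem=[0,0,0,0]
After op 5 (STO M0): stack=[19] mem=[0,0,0,0]
After op 6 (push 10): stack=[19,10] mem=[0,0,0,0]
After op 7 (/): stack=[1] mem=[0,0,0,0]
After op 8 (pop): stack=[empty] mem=[0,0,0,0]
After op 9 (push 4): stack=[4] mem=[0,0,0,0]
After op 10 (push 7): stack=[4,7] mem=[0,0,0,0]
After op 11 (pop): stack=[4] mem=[0,0,0,0]
After op 12 (STO M2): stack=[empty] mem=[0,0,4,0]
After op 13 (push 16): stack=[16] mem=[0,0,4,0]
After op 14 (push 4): stack=[16,4] mem=[0,0,4,0]

Answer: [16, 4]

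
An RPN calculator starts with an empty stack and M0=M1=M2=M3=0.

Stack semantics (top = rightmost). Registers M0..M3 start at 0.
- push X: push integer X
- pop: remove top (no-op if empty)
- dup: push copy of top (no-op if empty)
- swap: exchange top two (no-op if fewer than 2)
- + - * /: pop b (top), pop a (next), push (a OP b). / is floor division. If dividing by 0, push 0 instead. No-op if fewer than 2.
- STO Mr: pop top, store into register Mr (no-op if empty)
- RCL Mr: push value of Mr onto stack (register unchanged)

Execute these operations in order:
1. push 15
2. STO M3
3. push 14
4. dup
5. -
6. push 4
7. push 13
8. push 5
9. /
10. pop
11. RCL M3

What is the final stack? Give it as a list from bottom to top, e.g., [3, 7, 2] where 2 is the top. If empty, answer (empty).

Answer: [0, 4, 15]

Derivation:
After op 1 (push 15): stack=[15] mem=[0,0,0,0]
After op 2 (STO M3): stack=[empty] mem=[0,0,0,15]
After op 3 (push 14): stack=[14] mem=[0,0,0,15]
After op 4 (dup): stack=[14,14] mem=[0,0,0,15]
After op 5 (-): stack=[0] mem=[0,0,0,15]
After op 6 (push 4): stack=[0,4] mem=[0,0,0,15]
After op 7 (push 13): stack=[0,4,13] mem=[0,0,0,15]
After op 8 (push 5): stack=[0,4,13,5] mem=[0,0,0,15]
After op 9 (/): stack=[0,4,2] mem=[0,0,0,15]
After op 10 (pop): stack=[0,4] mem=[0,0,0,15]
After op 11 (RCL M3): stack=[0,4,15] mem=[0,0,0,15]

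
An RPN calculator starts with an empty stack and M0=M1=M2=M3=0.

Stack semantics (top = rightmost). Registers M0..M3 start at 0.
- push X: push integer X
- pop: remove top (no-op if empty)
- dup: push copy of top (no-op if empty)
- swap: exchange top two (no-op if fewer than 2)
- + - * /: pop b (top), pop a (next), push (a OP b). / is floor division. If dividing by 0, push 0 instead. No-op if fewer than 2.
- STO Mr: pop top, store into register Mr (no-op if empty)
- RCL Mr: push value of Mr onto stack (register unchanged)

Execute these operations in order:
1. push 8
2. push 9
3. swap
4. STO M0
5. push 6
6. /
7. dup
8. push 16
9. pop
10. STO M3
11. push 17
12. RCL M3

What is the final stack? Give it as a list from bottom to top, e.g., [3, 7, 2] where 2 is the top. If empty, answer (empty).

After op 1 (push 8): stack=[8] mem=[0,0,0,0]
After op 2 (push 9): stack=[8,9] mem=[0,0,0,0]
After op 3 (swap): stack=[9,8] mem=[0,0,0,0]
After op 4 (STO M0): stack=[9] mem=[8,0,0,0]
After op 5 (push 6): stack=[9,6] mem=[8,0,0,0]
After op 6 (/): stack=[1] mem=[8,0,0,0]
After op 7 (dup): stack=[1,1] mem=[8,0,0,0]
After op 8 (push 16): stack=[1,1,16] mem=[8,0,0,0]
After op 9 (pop): stack=[1,1] mem=[8,0,0,0]
After op 10 (STO M3): stack=[1] mem=[8,0,0,1]
After op 11 (push 17): stack=[1,17] mem=[8,0,0,1]
After op 12 (RCL M3): stack=[1,17,1] mem=[8,0,0,1]

Answer: [1, 17, 1]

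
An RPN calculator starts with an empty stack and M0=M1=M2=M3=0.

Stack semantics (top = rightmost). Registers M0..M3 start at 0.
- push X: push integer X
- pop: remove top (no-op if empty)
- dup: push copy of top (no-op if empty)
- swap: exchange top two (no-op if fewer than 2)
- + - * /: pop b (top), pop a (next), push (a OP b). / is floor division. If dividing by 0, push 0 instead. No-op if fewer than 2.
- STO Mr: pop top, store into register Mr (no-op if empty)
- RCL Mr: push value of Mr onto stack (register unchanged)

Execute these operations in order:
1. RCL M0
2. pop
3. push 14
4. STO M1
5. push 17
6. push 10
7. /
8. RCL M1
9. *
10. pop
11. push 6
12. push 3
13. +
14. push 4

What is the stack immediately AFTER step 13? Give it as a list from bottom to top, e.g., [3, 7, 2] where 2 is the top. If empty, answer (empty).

After op 1 (RCL M0): stack=[0] mem=[0,0,0,0]
After op 2 (pop): stack=[empty] mem=[0,0,0,0]
After op 3 (push 14): stack=[14] mem=[0,0,0,0]
After op 4 (STO M1): stack=[empty] mem=[0,14,0,0]
After op 5 (push 17): stack=[17] mem=[0,14,0,0]
After op 6 (push 10): stack=[17,10] mem=[0,14,0,0]
After op 7 (/): stack=[1] mem=[0,14,0,0]
After op 8 (RCL M1): stack=[1,14] mem=[0,14,0,0]
After op 9 (*): stack=[14] mem=[0,14,0,0]
After op 10 (pop): stack=[empty] mem=[0,14,0,0]
After op 11 (push 6): stack=[6] mem=[0,14,0,0]
After op 12 (push 3): stack=[6,3] mem=[0,14,0,0]
After op 13 (+): stack=[9] mem=[0,14,0,0]

[9]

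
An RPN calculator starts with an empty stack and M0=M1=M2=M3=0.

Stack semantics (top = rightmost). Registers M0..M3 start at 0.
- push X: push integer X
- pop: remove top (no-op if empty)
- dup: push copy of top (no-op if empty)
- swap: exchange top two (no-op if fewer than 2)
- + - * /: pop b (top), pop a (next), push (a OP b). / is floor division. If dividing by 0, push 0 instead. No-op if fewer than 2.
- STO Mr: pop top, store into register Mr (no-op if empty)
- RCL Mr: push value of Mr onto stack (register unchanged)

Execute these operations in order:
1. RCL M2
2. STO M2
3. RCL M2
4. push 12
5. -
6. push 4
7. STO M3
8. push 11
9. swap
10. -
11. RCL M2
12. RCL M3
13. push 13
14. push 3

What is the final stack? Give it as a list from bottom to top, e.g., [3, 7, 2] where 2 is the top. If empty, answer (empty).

Answer: [23, 0, 4, 13, 3]

Derivation:
After op 1 (RCL M2): stack=[0] mem=[0,0,0,0]
After op 2 (STO M2): stack=[empty] mem=[0,0,0,0]
After op 3 (RCL M2): stack=[0] mem=[0,0,0,0]
After op 4 (push 12): stack=[0,12] mem=[0,0,0,0]
After op 5 (-): stack=[-12] mem=[0,0,0,0]
After op 6 (push 4): stack=[-12,4] mem=[0,0,0,0]
After op 7 (STO M3): stack=[-12] mem=[0,0,0,4]
After op 8 (push 11): stack=[-12,11] mem=[0,0,0,4]
After op 9 (swap): stack=[11,-12] mem=[0,0,0,4]
After op 10 (-): stack=[23] mem=[0,0,0,4]
After op 11 (RCL M2): stack=[23,0] mem=[0,0,0,4]
After op 12 (RCL M3): stack=[23,0,4] mem=[0,0,0,4]
After op 13 (push 13): stack=[23,0,4,13] mem=[0,0,0,4]
After op 14 (push 3): stack=[23,0,4,13,3] mem=[0,0,0,4]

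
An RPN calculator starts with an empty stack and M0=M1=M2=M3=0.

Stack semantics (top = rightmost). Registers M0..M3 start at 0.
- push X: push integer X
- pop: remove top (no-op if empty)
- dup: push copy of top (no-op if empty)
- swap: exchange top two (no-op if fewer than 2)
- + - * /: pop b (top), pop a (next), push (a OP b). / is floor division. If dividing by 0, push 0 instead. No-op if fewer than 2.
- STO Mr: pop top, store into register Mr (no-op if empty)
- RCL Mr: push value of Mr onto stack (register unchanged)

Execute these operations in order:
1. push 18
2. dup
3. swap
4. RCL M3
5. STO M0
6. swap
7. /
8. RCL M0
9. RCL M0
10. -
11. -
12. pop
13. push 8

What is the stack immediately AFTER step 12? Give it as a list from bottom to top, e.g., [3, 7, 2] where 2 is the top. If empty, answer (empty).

After op 1 (push 18): stack=[18] mem=[0,0,0,0]
After op 2 (dup): stack=[18,18] mem=[0,0,0,0]
After op 3 (swap): stack=[18,18] mem=[0,0,0,0]
After op 4 (RCL M3): stack=[18,18,0] mem=[0,0,0,0]
After op 5 (STO M0): stack=[18,18] mem=[0,0,0,0]
After op 6 (swap): stack=[18,18] mem=[0,0,0,0]
After op 7 (/): stack=[1] mem=[0,0,0,0]
After op 8 (RCL M0): stack=[1,0] mem=[0,0,0,0]
After op 9 (RCL M0): stack=[1,0,0] mem=[0,0,0,0]
After op 10 (-): stack=[1,0] mem=[0,0,0,0]
After op 11 (-): stack=[1] mem=[0,0,0,0]
After op 12 (pop): stack=[empty] mem=[0,0,0,0]

(empty)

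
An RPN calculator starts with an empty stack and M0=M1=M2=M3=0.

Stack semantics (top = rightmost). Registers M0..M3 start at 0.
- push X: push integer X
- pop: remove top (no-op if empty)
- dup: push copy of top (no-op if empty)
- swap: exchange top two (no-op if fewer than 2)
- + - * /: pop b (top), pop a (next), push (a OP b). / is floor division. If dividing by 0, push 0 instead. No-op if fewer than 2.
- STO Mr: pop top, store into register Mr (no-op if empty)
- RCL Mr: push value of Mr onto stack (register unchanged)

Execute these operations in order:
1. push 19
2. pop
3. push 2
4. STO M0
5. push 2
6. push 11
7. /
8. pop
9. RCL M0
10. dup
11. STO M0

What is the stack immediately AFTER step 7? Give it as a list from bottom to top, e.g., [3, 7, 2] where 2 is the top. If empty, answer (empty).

After op 1 (push 19): stack=[19] mem=[0,0,0,0]
After op 2 (pop): stack=[empty] mem=[0,0,0,0]
After op 3 (push 2): stack=[2] mem=[0,0,0,0]
After op 4 (STO M0): stack=[empty] mem=[2,0,0,0]
After op 5 (push 2): stack=[2] mem=[2,0,0,0]
After op 6 (push 11): stack=[2,11] mem=[2,0,0,0]
After op 7 (/): stack=[0] mem=[2,0,0,0]

[0]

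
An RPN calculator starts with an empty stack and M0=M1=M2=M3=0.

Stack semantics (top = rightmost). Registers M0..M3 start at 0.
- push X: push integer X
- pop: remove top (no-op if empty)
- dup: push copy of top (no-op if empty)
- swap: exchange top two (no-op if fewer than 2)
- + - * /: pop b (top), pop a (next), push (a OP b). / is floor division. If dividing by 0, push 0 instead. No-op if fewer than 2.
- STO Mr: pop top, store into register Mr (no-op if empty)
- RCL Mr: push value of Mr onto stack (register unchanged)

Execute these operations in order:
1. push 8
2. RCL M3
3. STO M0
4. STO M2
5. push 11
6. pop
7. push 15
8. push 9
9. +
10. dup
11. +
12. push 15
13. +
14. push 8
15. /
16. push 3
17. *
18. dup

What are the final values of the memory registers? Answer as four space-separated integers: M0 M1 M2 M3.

Answer: 0 0 8 0

Derivation:
After op 1 (push 8): stack=[8] mem=[0,0,0,0]
After op 2 (RCL M3): stack=[8,0] mem=[0,0,0,0]
After op 3 (STO M0): stack=[8] mem=[0,0,0,0]
After op 4 (STO M2): stack=[empty] mem=[0,0,8,0]
After op 5 (push 11): stack=[11] mem=[0,0,8,0]
After op 6 (pop): stack=[empty] mem=[0,0,8,0]
After op 7 (push 15): stack=[15] mem=[0,0,8,0]
After op 8 (push 9): stack=[15,9] mem=[0,0,8,0]
After op 9 (+): stack=[24] mem=[0,0,8,0]
After op 10 (dup): stack=[24,24] mem=[0,0,8,0]
After op 11 (+): stack=[48] mem=[0,0,8,0]
After op 12 (push 15): stack=[48,15] mem=[0,0,8,0]
After op 13 (+): stack=[63] mem=[0,0,8,0]
After op 14 (push 8): stack=[63,8] mem=[0,0,8,0]
After op 15 (/): stack=[7] mem=[0,0,8,0]
After op 16 (push 3): stack=[7,3] mem=[0,0,8,0]
After op 17 (*): stack=[21] mem=[0,0,8,0]
After op 18 (dup): stack=[21,21] mem=[0,0,8,0]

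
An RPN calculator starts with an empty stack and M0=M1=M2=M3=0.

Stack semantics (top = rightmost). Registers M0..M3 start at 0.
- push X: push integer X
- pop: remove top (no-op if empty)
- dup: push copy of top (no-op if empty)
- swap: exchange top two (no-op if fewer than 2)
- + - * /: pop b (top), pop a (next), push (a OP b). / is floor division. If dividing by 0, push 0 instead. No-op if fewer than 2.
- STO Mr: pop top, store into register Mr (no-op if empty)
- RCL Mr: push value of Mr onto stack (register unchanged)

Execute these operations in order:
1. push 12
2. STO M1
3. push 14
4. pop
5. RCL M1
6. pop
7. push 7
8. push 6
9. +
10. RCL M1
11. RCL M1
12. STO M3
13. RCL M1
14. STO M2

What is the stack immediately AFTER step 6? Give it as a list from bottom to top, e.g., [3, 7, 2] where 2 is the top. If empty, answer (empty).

After op 1 (push 12): stack=[12] mem=[0,0,0,0]
After op 2 (STO M1): stack=[empty] mem=[0,12,0,0]
After op 3 (push 14): stack=[14] mem=[0,12,0,0]
After op 4 (pop): stack=[empty] mem=[0,12,0,0]
After op 5 (RCL M1): stack=[12] mem=[0,12,0,0]
After op 6 (pop): stack=[empty] mem=[0,12,0,0]

(empty)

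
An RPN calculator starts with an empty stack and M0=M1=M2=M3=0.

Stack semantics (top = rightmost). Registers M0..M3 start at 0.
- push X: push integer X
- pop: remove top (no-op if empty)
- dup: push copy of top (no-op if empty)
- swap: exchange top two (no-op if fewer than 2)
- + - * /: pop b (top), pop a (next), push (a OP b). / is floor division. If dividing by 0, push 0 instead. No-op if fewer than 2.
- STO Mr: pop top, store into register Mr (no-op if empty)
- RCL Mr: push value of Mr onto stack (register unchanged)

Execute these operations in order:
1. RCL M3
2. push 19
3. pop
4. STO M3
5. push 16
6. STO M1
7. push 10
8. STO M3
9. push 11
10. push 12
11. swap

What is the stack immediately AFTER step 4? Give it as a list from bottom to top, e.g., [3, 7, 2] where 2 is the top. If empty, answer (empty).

After op 1 (RCL M3): stack=[0] mem=[0,0,0,0]
After op 2 (push 19): stack=[0,19] mem=[0,0,0,0]
After op 3 (pop): stack=[0] mem=[0,0,0,0]
After op 4 (STO M3): stack=[empty] mem=[0,0,0,0]

(empty)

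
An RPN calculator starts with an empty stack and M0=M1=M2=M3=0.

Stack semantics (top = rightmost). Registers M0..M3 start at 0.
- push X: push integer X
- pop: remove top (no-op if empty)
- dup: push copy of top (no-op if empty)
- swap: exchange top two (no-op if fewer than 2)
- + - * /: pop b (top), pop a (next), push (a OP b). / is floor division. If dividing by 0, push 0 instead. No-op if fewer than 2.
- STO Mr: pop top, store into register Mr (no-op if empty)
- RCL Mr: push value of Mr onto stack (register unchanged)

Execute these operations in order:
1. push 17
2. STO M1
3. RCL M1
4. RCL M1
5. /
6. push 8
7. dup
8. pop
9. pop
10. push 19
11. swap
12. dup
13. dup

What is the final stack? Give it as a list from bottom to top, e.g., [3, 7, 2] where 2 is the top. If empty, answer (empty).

After op 1 (push 17): stack=[17] mem=[0,0,0,0]
After op 2 (STO M1): stack=[empty] mem=[0,17,0,0]
After op 3 (RCL M1): stack=[17] mem=[0,17,0,0]
After op 4 (RCL M1): stack=[17,17] mem=[0,17,0,0]
After op 5 (/): stack=[1] mem=[0,17,0,0]
After op 6 (push 8): stack=[1,8] mem=[0,17,0,0]
After op 7 (dup): stack=[1,8,8] mem=[0,17,0,0]
After op 8 (pop): stack=[1,8] mem=[0,17,0,0]
After op 9 (pop): stack=[1] mem=[0,17,0,0]
After op 10 (push 19): stack=[1,19] mem=[0,17,0,0]
After op 11 (swap): stack=[19,1] mem=[0,17,0,0]
After op 12 (dup): stack=[19,1,1] mem=[0,17,0,0]
After op 13 (dup): stack=[19,1,1,1] mem=[0,17,0,0]

Answer: [19, 1, 1, 1]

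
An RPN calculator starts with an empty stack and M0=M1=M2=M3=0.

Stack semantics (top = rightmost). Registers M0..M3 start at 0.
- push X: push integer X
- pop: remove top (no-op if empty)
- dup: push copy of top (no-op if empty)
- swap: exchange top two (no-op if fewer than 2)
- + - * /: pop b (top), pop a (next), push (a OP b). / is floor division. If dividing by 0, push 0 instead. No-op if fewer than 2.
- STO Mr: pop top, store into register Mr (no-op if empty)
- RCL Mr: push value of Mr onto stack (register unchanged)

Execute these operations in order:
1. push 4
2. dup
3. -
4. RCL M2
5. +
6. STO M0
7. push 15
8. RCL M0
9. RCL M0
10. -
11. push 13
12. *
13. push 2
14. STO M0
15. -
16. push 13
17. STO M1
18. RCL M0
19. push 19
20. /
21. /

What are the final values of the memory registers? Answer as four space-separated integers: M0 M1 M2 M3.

After op 1 (push 4): stack=[4] mem=[0,0,0,0]
After op 2 (dup): stack=[4,4] mem=[0,0,0,0]
After op 3 (-): stack=[0] mem=[0,0,0,0]
After op 4 (RCL M2): stack=[0,0] mem=[0,0,0,0]
After op 5 (+): stack=[0] mem=[0,0,0,0]
After op 6 (STO M0): stack=[empty] mem=[0,0,0,0]
After op 7 (push 15): stack=[15] mem=[0,0,0,0]
After op 8 (RCL M0): stack=[15,0] mem=[0,0,0,0]
After op 9 (RCL M0): stack=[15,0,0] mem=[0,0,0,0]
After op 10 (-): stack=[15,0] mem=[0,0,0,0]
After op 11 (push 13): stack=[15,0,13] mem=[0,0,0,0]
After op 12 (*): stack=[15,0] mem=[0,0,0,0]
After op 13 (push 2): stack=[15,0,2] mem=[0,0,0,0]
After op 14 (STO M0): stack=[15,0] mem=[2,0,0,0]
After op 15 (-): stack=[15] mem=[2,0,0,0]
After op 16 (push 13): stack=[15,13] mem=[2,0,0,0]
After op 17 (STO M1): stack=[15] mem=[2,13,0,0]
After op 18 (RCL M0): stack=[15,2] mem=[2,13,0,0]
After op 19 (push 19): stack=[15,2,19] mem=[2,13,0,0]
After op 20 (/): stack=[15,0] mem=[2,13,0,0]
After op 21 (/): stack=[0] mem=[2,13,0,0]

Answer: 2 13 0 0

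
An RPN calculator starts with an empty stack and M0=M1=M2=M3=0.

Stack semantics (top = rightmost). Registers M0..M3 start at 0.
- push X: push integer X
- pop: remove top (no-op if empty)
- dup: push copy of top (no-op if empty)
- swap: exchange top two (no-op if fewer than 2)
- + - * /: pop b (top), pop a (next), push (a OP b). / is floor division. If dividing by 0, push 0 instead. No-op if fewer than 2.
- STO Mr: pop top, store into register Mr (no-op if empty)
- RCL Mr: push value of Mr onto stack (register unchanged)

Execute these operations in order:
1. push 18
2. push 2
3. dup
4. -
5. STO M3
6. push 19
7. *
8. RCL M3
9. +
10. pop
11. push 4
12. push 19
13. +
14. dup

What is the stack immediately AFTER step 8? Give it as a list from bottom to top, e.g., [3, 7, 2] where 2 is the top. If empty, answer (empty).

After op 1 (push 18): stack=[18] mem=[0,0,0,0]
After op 2 (push 2): stack=[18,2] mem=[0,0,0,0]
After op 3 (dup): stack=[18,2,2] mem=[0,0,0,0]
After op 4 (-): stack=[18,0] mem=[0,0,0,0]
After op 5 (STO M3): stack=[18] mem=[0,0,0,0]
After op 6 (push 19): stack=[18,19] mem=[0,0,0,0]
After op 7 (*): stack=[342] mem=[0,0,0,0]
After op 8 (RCL M3): stack=[342,0] mem=[0,0,0,0]

[342, 0]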